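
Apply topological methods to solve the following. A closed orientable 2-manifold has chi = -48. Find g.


chi = 2 - 2g for closed orientable surfaces.
-48 = 2 - 2g
2g = 2 - (-48) = 50
g = 25

25


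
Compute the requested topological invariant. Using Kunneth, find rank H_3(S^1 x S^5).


Each S^d has Poincare polynomial 1 + t^d.
The product S^1 x S^5 has Poincare polynomial prod(1+t^d_i).
Expanding: b_0=1, b_1=1, b_5=1, b_6=1.
b_3 = 0

0


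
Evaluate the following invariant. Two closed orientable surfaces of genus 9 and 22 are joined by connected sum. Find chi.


chi(Sigma_9) = 2 - 2*9 = -16
chi(Sigma_22) = 2 - 2*22 = -42
For surfaces: chi(A#B) = chi(A) + chi(B) - 2.
chi = -16 + -42 - 2 = -60

-60


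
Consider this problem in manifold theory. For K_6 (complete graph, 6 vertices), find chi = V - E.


K_6: V = 6, E = C(6,2) = 15.
chi = V - E = 6 - 15 = -9

-9


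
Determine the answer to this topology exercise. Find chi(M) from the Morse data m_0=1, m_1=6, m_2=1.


Morse theory: chi(M) = sum_k (-1)^k m_k where m_k = #(index-k critical points).
= (1) + (-6) + (1) = -4

-4


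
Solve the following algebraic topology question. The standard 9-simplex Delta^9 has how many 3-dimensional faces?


Delta^9 has 9+1 vertices. A 3-face is a choice of 3+1 vertices.
f_3 = C(9+1, 3+1) = C(10,4) = 210

210


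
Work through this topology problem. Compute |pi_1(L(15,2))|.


pi_1(L(p,q)) = Z/pZ for any q coprime to p.
|pi_1(L(15,2))| = 15

15


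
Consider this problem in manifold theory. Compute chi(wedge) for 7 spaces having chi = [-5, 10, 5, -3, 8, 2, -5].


chi(A v B) = chi(A) + chi(B) - 1 (one point identified).
For 7 spaces: chi = (sum chi_i) - (7 - 1).
sum = 12; chi = 12 - 6 = 6

6


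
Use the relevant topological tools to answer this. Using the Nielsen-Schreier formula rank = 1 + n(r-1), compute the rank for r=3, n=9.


Nielsen-Schreier: an index-n subgroup of F_r is free of rank 1 + n(r-1).
Equivalently: chi(cover) = n*chi(base); chi(vee_r S^1) = 1 - 3 = -2.
chi(E) = 9*(-2) = -18; rank = 1 - chi(E) = 1 - (-18) = 19.
rank = 1 + 9*(3-1) = 1 + 18 = 19

19


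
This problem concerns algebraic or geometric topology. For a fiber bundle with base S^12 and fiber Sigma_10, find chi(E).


chi(S^12) = 2 (n even), chi(Sigma_10) = 2 - 2*10 = -18.
chi(E) = 2 * (-18) = -36

-36


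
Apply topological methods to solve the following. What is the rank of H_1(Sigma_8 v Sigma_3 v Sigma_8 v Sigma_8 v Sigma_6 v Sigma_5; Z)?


For a wedge X v Y: reduced H_k(X v Y) = H_k(X) + H_k(Y).
Each Sigma_g contributes b_1 = 2g.
b_1 = 16 + 6 + 16 + 16 + 12 + 10 = 76

76


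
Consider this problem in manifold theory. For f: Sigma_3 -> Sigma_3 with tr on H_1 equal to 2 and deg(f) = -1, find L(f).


L(f) = tr(f_0*) - tr(f_1*) + tr(f_2*).
= 1 - (2) + (-1)
= -2

-2


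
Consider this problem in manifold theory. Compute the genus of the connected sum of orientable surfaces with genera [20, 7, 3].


Genus is additive under connected sum of orientable surfaces.
g = 20 + 7 + 3 = 30

30


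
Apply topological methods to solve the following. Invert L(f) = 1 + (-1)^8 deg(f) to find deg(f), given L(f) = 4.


L(f) = 1 + (-1)^8 deg(f) on S^8.
4 = 1 + (-1)^8 * deg(f)
(-1)^8 * deg(f) = 3
deg(f) = 3

3


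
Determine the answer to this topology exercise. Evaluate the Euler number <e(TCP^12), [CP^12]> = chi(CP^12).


For any closed oriented manifold, <e(TM),[M]> = chi(M).
chi(CP^12) = 12+1 = 13

13


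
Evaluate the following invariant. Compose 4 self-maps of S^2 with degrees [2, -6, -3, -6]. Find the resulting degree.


Degree is multiplicative: deg(composition) = product of degrees.
= (2) * (-6) * (-3) * (-6) = -216

-216


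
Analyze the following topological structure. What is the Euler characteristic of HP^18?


HP^18 has one cell in each dimension 0, 4, ..., 4*18 (18+1 cells, all even-dim).
chi = 18 + 1 = 19

19


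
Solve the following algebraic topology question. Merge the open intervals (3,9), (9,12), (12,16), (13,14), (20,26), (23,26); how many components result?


Sort and merge overlapping open intervals.
Merged: (3,9), (9,12), (12,16), (20,26).
Number of components = 4

4


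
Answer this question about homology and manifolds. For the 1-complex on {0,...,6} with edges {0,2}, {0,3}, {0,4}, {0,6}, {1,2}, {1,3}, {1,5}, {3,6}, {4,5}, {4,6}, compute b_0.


Run DFS/union-find over 7 vertices.
V = 7, E = 10.
Number of components = 1

1


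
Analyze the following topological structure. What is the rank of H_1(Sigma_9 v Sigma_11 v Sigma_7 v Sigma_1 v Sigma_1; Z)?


For a wedge X v Y: reduced H_k(X v Y) = H_k(X) + H_k(Y).
Each Sigma_g contributes b_1 = 2g.
b_1 = 18 + 22 + 14 + 2 + 2 = 58

58


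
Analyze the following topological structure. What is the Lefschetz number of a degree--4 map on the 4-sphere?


On S^4: L(f) = tr(f_0*) + (-1)^4 tr(f_4*) = 1 + (-1)^4 * deg(f).
L(f) = 1 + (-1)^4 * -4 = 1 + -4 = -3

-3


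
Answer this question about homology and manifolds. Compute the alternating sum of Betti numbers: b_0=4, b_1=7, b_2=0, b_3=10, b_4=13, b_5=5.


chi = sum_k (-1)^k b_k.
= (4) + (-7) + (0) + (-10) + (13) + (-5)
= -5

-5


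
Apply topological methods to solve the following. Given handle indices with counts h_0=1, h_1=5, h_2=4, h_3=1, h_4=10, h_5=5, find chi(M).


Handles of index k contribute (-1)^k to chi (same as CW cells).
chi = (1) + (-5) + (4) + (-1) + (10) + (-5) = 4

4


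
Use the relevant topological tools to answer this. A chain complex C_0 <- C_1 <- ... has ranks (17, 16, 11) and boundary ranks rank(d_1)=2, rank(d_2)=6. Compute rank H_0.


rank H_k = rank(ker d_k) - rank(im d_{k+1}).
rank(ker d_0) = rank(C_0) - rank(d_0) = 17 - 0 = 17.
rank(im d_{0+1}) = 2.
rank H_0 = 17 - 2 = 15

15


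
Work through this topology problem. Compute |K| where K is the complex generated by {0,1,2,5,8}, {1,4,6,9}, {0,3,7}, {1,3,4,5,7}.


Each maximal simplex on m vertices has 2^m - 1 nonempty faces.
Take the union (dedupe shared faces).
Total distinct faces = 74

74


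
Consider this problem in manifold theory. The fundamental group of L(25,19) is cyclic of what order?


pi_1(L(p,q)) = Z/pZ for any q coprime to p.
|pi_1(L(25,19))| = 25

25


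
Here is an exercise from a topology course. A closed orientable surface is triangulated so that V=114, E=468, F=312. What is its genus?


chi = V - E + F = 114 - 468 + 312 = -42
For orientable closed surface: chi = 2 - 2g, so g = (2 - chi)/2.
g = (2 - (-42)) / 2 = 44 / 2 = 22

22


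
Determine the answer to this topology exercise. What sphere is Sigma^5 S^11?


Each suspension raises dimension by 1: Sigma S^n = S^{n+1}.
Sigma^5 S^11 = S^{11+5} = S^16

16


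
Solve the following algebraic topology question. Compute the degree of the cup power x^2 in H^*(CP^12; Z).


|x| = 2 in H^*(CP^n).
|x^2| = 2 * |x| = 2 * 2 = 4

4


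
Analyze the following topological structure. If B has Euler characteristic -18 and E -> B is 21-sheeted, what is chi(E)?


For a finite covering: chi(E) = (number of sheets) * chi(B).
chi(E) = 21 * (-18) = -378

-378


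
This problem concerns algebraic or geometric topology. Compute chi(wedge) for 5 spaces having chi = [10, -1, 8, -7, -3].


chi(A v B) = chi(A) + chi(B) - 1 (one point identified).
For 5 spaces: chi = (sum chi_i) - (5 - 1).
sum = 7; chi = 7 - 4 = 3

3


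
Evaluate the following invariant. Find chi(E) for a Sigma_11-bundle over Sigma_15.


For a fiber bundle F -> E -> B (with CW structure): chi(E) = chi(B) * chi(F).
chi(Sigma_15) = -28, chi(Sigma_11) = -20.
chi(E) = (-28) * (-20) = 560

560


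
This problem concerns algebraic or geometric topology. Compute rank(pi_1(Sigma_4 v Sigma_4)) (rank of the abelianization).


For a wedge: H_1(A v B) = H_1(A) + H_1(B).
b_1(Sigma_4) = 8, b_1(Sigma_4) = 8.
b_1 = 8 + 8 = 16

16


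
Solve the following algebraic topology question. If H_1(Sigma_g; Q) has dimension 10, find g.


For a closed orientable surface: b_1 = 2g.
10 = 2g
g = 10 / 2 = 5

5


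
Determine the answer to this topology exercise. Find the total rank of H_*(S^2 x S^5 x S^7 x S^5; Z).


Total Betti number is multiplicative under products.
Each S^d (d>=1) has total Betti number 2.
There are 4 sphere factors.
Total = 2^4 = 16

16


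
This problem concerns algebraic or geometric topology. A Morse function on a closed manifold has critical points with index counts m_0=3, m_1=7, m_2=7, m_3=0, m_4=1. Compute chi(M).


Morse theory: chi(M) = sum_k (-1)^k m_k where m_k = #(index-k critical points).
= (3) + (-7) + (7) + (0) + (1) = 4

4


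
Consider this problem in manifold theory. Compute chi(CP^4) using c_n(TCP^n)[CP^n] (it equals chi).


For any closed oriented manifold, <e(TM),[M]> = chi(M).
chi(CP^4) = 4+1 = 5

5


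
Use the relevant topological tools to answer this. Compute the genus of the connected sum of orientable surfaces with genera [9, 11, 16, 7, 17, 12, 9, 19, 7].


Genus is additive under connected sum of orientable surfaces.
g = 9 + 11 + 16 + 7 + 17 + 12 + 9 + 19 + 7 = 107

107


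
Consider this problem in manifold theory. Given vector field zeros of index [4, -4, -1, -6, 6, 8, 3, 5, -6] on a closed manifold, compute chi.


Poincare-Hopf: chi(M) = sum of indices of zeros.
chi = (4) + (-4) + (-1) + (-6) + (6) + (8) + (3) + (5) + (-6) = 9

9


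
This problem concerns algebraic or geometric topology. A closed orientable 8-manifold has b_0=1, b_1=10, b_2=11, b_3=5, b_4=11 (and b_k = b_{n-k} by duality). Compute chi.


By Poincare duality b_k = b_{8-k}, so full Betti numbers: b_0=1, b_1=10, b_2=11, b_3=5, b_4=11, b_5=5, b_6=11, b_7=10, b_8=1.
chi = sum (-1)^k b_k = 5

5


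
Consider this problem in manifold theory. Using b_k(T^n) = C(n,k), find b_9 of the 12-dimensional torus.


By the Kunneth formula, b_k(T^n) = C(n,k).
b_9(T^12) = C(12,9).
C(12,9) = 12!/(9!*3!) = 220

220


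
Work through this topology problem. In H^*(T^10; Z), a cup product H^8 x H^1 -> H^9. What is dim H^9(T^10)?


Cup product: H^p x H^q -> H^{p+q}; here p+q = 8+1 = 9.
rank H^k(T^n) = C(n,k).
C(10,9) = 10

10


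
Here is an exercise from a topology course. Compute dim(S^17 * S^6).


Join of spheres: S^m * S^n = S^{m+n+1}.
dim = 17 + 6 + 1 = 24

24


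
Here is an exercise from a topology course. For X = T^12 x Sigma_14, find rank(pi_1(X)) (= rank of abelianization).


pi_1(A x B) = pi_1(A) x pi_1(B); rank of abelianization = b_1.
b_1(T^12) = 12, b_1(Sigma_14) = 2*14 = 28.
b_1(product) = 12 + 28 = 40

40


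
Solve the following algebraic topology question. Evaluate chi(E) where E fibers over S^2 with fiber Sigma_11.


chi(S^2) = 2 (n even), chi(Sigma_11) = 2 - 2*11 = -20.
chi(E) = 2 * (-20) = -40

-40


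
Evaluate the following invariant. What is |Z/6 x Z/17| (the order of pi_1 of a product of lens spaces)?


pi_1(X x Y) = pi_1(X) x pi_1(Y).
pi_1(L(6,1)) = Z/6, pi_1(L(17,1)) = Z/17.
|Z/6 x Z/17| = 6 * 17 = 102

102


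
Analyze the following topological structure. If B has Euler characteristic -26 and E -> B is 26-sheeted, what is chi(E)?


For a finite covering: chi(E) = (number of sheets) * chi(B).
chi(E) = 26 * (-26) = -676

-676


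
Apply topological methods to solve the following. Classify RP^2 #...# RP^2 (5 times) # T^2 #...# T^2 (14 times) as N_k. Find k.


Since a >= 1, the sum is non-orientable; each T^2 can be replaced by RP^2 # RP^2 (since T^2#RP^2 = 3RP^2).
Total crosscaps k = 5 + 2*14 = 33.
Check via chi: chi = 5*1 + 14*0 - (5+14-1)*2 = -31 = 2 - k = -31. Consistent.

33


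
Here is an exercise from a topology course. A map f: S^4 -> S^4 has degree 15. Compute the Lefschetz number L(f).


On S^4: L(f) = tr(f_0*) + (-1)^4 tr(f_4*) = 1 + (-1)^4 * deg(f).
L(f) = 1 + (-1)^4 * 15 = 1 + 15 = 16

16


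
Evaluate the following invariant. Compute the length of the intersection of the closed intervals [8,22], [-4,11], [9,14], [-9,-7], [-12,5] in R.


Intersection = [max(a_i), min(b_i)] = [9, -7].
Since 9 > -7, the intersection is empty.
Length = 0

0


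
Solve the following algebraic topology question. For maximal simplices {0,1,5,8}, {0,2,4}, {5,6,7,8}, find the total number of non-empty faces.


Each maximal simplex on m vertices has 2^m - 1 nonempty faces.
Take the union (dedupe shared faces).
Total distinct faces = 33

33


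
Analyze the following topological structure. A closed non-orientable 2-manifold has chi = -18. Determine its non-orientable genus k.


chi = 2 - k for closed non-orientable surfaces with k crosscaps.
-18 = 2 - k
k = 2 - (-18) = 20

20


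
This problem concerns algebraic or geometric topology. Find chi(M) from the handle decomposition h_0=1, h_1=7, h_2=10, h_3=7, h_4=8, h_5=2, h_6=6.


Handles of index k contribute (-1)^k to chi (same as CW cells).
chi = (1) + (-7) + (10) + (-7) + (8) + (-2) + (6) = 9

9


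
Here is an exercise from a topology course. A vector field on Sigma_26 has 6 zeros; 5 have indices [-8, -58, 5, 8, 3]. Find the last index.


Poincare-Hopf: sum of indices = chi(M).
chi(Sigma_26) = 2 - 2*26 = -50.
Sum of known indices = -50.
x = chi - (sum known) = -50 - (-50) = 0

0


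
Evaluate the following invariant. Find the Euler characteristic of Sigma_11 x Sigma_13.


chi(Sigma_11) = 2 - 2*11 = -20
chi(Sigma_13) = 2 - 2*13 = -24
chi(product) = (-20) * (-24) = 480

480


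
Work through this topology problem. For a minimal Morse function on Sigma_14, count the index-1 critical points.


A perfect Morse function has m_k = b_k.
For Sigma_14: b_0=1, b_1=2g=28, b_2=1.
Saddles m_1 = 2g = 28

28


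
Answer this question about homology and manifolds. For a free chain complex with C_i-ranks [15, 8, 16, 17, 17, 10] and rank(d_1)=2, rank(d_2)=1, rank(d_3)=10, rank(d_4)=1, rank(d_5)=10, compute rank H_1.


rank H_k = rank(ker d_k) - rank(im d_{k+1}).
rank(ker d_1) = rank(C_1) - rank(d_1) = 8 - 2 = 6.
rank(im d_{1+1}) = 1.
rank H_1 = 6 - 1 = 5

5


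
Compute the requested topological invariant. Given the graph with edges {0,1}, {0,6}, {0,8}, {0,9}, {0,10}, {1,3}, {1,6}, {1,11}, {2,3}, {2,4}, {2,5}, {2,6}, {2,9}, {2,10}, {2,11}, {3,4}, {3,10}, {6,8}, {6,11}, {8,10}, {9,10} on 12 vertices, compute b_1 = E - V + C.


b_1 = E - V + (number of components).
E = 21, V = 12, components = 2.
b_1 = 21 - 12 + 2 = 11

11


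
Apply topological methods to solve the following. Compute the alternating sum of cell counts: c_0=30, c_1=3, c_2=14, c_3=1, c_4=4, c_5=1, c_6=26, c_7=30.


chi = sum_k (-1)^k c_k.
= (-1)^0*30 + (-1)^1*3 + (-1)^2*14 + (-1)^3*1 + (-1)^4*4 + (-1)^5*1 + (-1)^6*26 + (-1)^7*30
= (30) + (-3) + (14) + (-1) + (4) + (-1) + (26) + (-30)
= 39

39


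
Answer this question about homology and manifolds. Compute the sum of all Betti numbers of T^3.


b_k(T^3) = C(3,k), so the sum over k is sum_k C(3,k) = 2^3.
Total = 2^3 = 8

8


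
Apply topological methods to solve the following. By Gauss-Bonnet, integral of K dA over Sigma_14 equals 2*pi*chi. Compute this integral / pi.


Gauss-Bonnet: integral K dA = 2*pi*chi(M).
chi(Sigma_14) = 2 - 2*14 = -26.
(integral K dA)/pi = 2*chi = 2*(-26) = -52

-52


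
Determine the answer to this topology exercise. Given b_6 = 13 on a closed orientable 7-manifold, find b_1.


Poincare duality for closed orientable n-manifolds: b_k = b_{n-k}.
Here n = 7, so b_1 = b_6 = 13

13


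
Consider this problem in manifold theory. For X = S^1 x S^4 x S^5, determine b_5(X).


Each S^d has Poincare polynomial 1 + t^d.
The product S^1 x S^4 x S^5 has Poincare polynomial prod(1+t^d_i).
Expanding: b_0=1, b_1=1, b_4=1, b_5=2, b_6=1, b_9=1, b_10=1.
b_5 = 2

2


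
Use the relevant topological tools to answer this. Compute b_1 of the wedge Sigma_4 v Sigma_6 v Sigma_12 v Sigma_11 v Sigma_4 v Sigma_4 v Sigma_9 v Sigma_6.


For a wedge X v Y: reduced H_k(X v Y) = H_k(X) + H_k(Y).
Each Sigma_g contributes b_1 = 2g.
b_1 = 8 + 12 + 24 + 22 + 8 + 8 + 18 + 12 = 112

112


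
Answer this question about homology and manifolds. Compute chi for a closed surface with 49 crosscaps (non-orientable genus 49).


For a non-orientable closed surface with k crosscaps: chi = 2 - k.
Here k = 49.
chi = 2 - 49 = -47

-47


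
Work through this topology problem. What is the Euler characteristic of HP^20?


HP^20 has one cell in each dimension 0, 4, ..., 4*20 (20+1 cells, all even-dim).
chi = 20 + 1 = 21

21


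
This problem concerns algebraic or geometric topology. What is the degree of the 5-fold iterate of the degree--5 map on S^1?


deg(f) = -5. Degree is multiplicative: deg(f^5) = (deg f)^5.
deg(f^5) = (-5)^5 = -3125

-3125


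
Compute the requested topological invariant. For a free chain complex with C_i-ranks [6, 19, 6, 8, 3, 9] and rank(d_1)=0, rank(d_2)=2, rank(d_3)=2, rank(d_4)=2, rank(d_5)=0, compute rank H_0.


rank H_k = rank(ker d_k) - rank(im d_{k+1}).
rank(ker d_0) = rank(C_0) - rank(d_0) = 6 - 0 = 6.
rank(im d_{0+1}) = 0.
rank H_0 = 6 - 0 = 6

6


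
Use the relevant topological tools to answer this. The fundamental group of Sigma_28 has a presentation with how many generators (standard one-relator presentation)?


Standard presentation: pi_1(Sigma_g) = <a_1,b_1,...,a_g,b_g | [a_1,b_1]...[a_g,b_g] = 1>.
Number of generators = 2g = 2*28 = 56

56


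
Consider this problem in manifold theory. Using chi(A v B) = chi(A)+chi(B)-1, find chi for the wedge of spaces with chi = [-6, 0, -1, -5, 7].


chi(A v B) = chi(A) + chi(B) - 1 (one point identified).
For 5 spaces: chi = (sum chi_i) - (5 - 1).
sum = -5; chi = -5 - 4 = -9

-9


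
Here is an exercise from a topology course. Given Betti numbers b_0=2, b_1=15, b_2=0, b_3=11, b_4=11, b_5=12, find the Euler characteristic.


chi = sum_k (-1)^k b_k.
= (2) + (-15) + (0) + (-11) + (11) + (-12)
= -25

-25


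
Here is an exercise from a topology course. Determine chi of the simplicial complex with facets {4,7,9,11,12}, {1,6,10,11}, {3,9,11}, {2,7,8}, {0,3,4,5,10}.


Enumerate all faces; f-vector: f_0=13, f_1=31, f_2=26, f_3=11, f_4=2.
chi = sum (-1)^k f_k = -1

-1


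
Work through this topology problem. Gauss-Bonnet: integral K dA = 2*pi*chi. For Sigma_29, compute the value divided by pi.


Gauss-Bonnet: integral K dA = 2*pi*chi(M).
chi(Sigma_29) = 2 - 2*29 = -56.
(integral K dA)/pi = 2*chi = 2*(-56) = -112

-112


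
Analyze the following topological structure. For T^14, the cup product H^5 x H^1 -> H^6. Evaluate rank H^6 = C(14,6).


Cup product: H^p x H^q -> H^{p+q}; here p+q = 5+1 = 6.
rank H^k(T^n) = C(n,k).
C(14,6) = 3003

3003


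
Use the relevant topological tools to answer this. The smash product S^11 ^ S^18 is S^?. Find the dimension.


S^m ^ S^n = S^{m+n}.
k = 11 + 18 = 29

29


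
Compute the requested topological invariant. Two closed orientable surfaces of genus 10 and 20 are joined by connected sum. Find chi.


chi(Sigma_10) = 2 - 2*10 = -18
chi(Sigma_20) = 2 - 2*20 = -38
For surfaces: chi(A#B) = chi(A) + chi(B) - 2.
chi = -18 + -38 - 2 = -58

-58


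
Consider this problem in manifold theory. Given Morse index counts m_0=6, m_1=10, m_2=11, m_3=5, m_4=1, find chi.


Morse theory: chi(M) = sum_k (-1)^k m_k where m_k = #(index-k critical points).
= (6) + (-10) + (11) + (-5) + (1) = 3

3


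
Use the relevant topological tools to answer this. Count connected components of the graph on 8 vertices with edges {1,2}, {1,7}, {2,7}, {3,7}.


Run DFS/union-find over 8 vertices.
V = 8, E = 4.
Number of components = 5

5


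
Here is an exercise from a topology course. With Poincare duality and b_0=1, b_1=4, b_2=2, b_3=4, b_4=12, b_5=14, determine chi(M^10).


By Poincare duality b_k = b_{10-k}, so full Betti numbers: b_0=1, b_1=4, b_2=2, b_3=4, b_4=12, b_5=14, b_6=12, b_7=4, b_8=2, b_9=4, b_10=1.
chi = sum (-1)^k b_k = 0

0


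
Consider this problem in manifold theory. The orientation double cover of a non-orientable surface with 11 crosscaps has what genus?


chi(N_11) = 2 - 11 = -9.
Double cover: chi(Sigma_g) = 2 * chi(N_11) = 2*(-9) = -18.
2 - 2g = -18, so g = (2 - (-18))/2 = 20/2 = 10

10


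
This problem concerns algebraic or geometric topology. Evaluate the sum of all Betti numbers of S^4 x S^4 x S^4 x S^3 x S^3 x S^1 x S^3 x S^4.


Total Betti number is multiplicative under products.
Each S^d (d>=1) has total Betti number 2.
There are 8 sphere factors.
Total = 2^8 = 256

256


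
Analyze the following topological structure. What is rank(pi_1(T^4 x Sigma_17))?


pi_1(A x B) = pi_1(A) x pi_1(B); rank of abelianization = b_1.
b_1(T^4) = 4, b_1(Sigma_17) = 2*17 = 34.
b_1(product) = 4 + 34 = 38

38


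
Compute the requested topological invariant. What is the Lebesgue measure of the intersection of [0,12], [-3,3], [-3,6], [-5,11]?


Intersection = [max(a_i), min(b_i)] = [0, 3].
Length = 3 - 0 = 3

3


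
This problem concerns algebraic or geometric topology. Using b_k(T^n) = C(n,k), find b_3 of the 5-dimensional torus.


By the Kunneth formula, b_k(T^n) = C(n,k).
b_3(T^5) = C(5,3).
C(5,3) = 5!/(3!*2!) = 10

10


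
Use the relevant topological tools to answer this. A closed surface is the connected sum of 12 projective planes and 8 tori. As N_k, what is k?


Since a >= 1, the sum is non-orientable; each T^2 can be replaced by RP^2 # RP^2 (since T^2#RP^2 = 3RP^2).
Total crosscaps k = 12 + 2*8 = 28.
Check via chi: chi = 12*1 + 8*0 - (12+8-1)*2 = -26 = 2 - k = -26. Consistent.

28


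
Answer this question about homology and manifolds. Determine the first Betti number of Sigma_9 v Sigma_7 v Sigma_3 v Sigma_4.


For a wedge X v Y: reduced H_k(X v Y) = H_k(X) + H_k(Y).
Each Sigma_g contributes b_1 = 2g.
b_1 = 18 + 14 + 6 + 8 = 46

46


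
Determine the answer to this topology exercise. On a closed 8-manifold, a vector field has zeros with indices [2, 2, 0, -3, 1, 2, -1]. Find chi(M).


Poincare-Hopf: chi(M) = sum of indices of zeros.
chi = (2) + (2) + (0) + (-3) + (1) + (2) + (-1) = 3

3


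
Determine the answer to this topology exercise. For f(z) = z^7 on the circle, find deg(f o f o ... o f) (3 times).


deg(f) = 7. Degree is multiplicative: deg(f^3) = (deg f)^3.
deg(f^3) = (7)^3 = 343

343


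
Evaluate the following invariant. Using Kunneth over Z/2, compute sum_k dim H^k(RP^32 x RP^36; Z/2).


dim H^*(RP^n; Z/2) = n+1 (one Z/2 in each degree 0..n).
Total Betti number is multiplicative.
Total = (32+1) * (36+1) = 33 * 37 = 1221

1221


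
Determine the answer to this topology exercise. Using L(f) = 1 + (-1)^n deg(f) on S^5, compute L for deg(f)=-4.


On S^5: L(f) = tr(f_0*) + (-1)^5 tr(f_5*) = 1 + (-1)^5 * deg(f).
L(f) = 1 + (-1)^5 * -4 = 1 + 4 = 5

5


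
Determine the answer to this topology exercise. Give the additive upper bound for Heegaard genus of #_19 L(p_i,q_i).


Heegaard genus satisfies g(A#B) <= g(A) + g(B).
Each lens space has g = 1.
Upper bound: 19 * 1 = 19

19


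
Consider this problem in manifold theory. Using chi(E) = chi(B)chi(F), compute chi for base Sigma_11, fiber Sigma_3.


For a fiber bundle F -> E -> B (with CW structure): chi(E) = chi(B) * chi(F).
chi(Sigma_11) = -20, chi(Sigma_3) = -4.
chi(E) = (-20) * (-4) = 80

80


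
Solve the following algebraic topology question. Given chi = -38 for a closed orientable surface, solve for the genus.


chi = 2 - 2g for closed orientable surfaces.
-38 = 2 - 2g
2g = 2 - (-38) = 40
g = 20

20


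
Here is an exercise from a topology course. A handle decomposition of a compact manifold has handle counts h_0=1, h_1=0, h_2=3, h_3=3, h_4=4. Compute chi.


Handles of index k contribute (-1)^k to chi (same as CW cells).
chi = (1) + (0) + (3) + (-3) + (4) = 5

5


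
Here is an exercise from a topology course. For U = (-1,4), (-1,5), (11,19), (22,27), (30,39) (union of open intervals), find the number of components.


Sort and merge overlapping open intervals.
Merged: (-1,5), (11,19), (22,27), (30,39).
Number of components = 4

4


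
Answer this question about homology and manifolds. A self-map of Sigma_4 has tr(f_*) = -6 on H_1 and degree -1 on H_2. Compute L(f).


L(f) = tr(f_0*) - tr(f_1*) + tr(f_2*).
= 1 - (-6) + (-1)
= 6

6


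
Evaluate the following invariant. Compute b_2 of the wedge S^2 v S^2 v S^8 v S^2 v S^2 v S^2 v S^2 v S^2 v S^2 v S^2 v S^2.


For a wedge of spheres, H_k (k>0) is free on one generator per sphere of dimension k.
Spheres of dimension 2: count = 10.
b_2 = 10

10


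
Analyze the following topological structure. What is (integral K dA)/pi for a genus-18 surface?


Gauss-Bonnet: integral K dA = 2*pi*chi(M).
chi(Sigma_18) = 2 - 2*18 = -34.
(integral K dA)/pi = 2*chi = 2*(-34) = -68

-68


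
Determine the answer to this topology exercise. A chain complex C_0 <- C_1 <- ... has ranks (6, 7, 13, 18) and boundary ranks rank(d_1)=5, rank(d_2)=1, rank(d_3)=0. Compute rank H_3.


rank H_k = rank(ker d_k) - rank(im d_{k+1}).
rank(ker d_3) = rank(C_3) - rank(d_3) = 18 - 0 = 18.
rank(im d_{3+1}) = 0.
rank H_3 = 18 - 0 = 18

18


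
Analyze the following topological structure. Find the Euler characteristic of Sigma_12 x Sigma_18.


chi(Sigma_12) = 2 - 2*12 = -22
chi(Sigma_18) = 2 - 2*18 = -34
chi(product) = (-22) * (-34) = 748

748


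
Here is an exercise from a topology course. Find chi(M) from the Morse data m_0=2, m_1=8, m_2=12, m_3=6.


Morse theory: chi(M) = sum_k (-1)^k m_k where m_k = #(index-k critical points).
= (2) + (-8) + (12) + (-6) = 0

0


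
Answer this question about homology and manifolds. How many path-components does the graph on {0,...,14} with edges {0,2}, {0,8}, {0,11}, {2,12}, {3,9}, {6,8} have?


Run DFS/union-find over 15 vertices.
V = 15, E = 6.
Number of components = 9

9


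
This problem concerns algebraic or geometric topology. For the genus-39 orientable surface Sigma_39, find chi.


For a closed orientable surface of genus g: chi = 2 - 2g.
Here g = 39.
chi = 2 - 2*39 = 2 - 78 = -76

-76


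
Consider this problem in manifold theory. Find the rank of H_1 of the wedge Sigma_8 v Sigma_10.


For a wedge: H_1(A v B) = H_1(A) + H_1(B).
b_1(Sigma_8) = 16, b_1(Sigma_10) = 20.
b_1 = 16 + 20 = 36

36


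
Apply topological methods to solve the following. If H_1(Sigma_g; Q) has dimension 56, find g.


For a closed orientable surface: b_1 = 2g.
56 = 2g
g = 56 / 2 = 28

28


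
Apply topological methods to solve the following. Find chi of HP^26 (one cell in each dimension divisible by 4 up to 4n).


HP^26 has one cell in each dimension 0, 4, ..., 4*26 (26+1 cells, all even-dim).
chi = 26 + 1 = 27

27


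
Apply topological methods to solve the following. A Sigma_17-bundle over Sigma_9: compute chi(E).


For a fiber bundle F -> E -> B (with CW structure): chi(E) = chi(B) * chi(F).
chi(Sigma_9) = -16, chi(Sigma_17) = -32.
chi(E) = (-16) * (-32) = 512

512


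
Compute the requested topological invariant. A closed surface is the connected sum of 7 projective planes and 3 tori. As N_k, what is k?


Since a >= 1, the sum is non-orientable; each T^2 can be replaced by RP^2 # RP^2 (since T^2#RP^2 = 3RP^2).
Total crosscaps k = 7 + 2*3 = 13.
Check via chi: chi = 7*1 + 3*0 - (7+3-1)*2 = -11 = 2 - k = -11. Consistent.

13


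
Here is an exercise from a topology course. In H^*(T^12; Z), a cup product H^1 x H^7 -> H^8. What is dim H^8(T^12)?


Cup product: H^p x H^q -> H^{p+q}; here p+q = 1+7 = 8.
rank H^k(T^n) = C(n,k).
C(12,8) = 495

495


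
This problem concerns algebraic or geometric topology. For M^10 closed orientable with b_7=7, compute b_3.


Poincare duality for closed orientable n-manifolds: b_k = b_{n-k}.
Here n = 10, so b_3 = b_7 = 7

7


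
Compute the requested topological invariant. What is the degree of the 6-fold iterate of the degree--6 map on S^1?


deg(f) = -6. Degree is multiplicative: deg(f^6) = (deg f)^6.
deg(f^6) = (-6)^6 = 46656

46656


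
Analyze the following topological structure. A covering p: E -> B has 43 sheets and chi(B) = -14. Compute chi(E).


For a finite covering: chi(E) = (number of sheets) * chi(B).
chi(E) = 43 * (-14) = -602

-602


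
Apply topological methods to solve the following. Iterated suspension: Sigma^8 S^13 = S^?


Each suspension raises dimension by 1: Sigma S^n = S^{n+1}.
Sigma^8 S^13 = S^{13+8} = S^21

21


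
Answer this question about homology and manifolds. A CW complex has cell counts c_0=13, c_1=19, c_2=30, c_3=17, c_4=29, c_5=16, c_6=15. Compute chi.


chi = sum_k (-1)^k c_k.
= (-1)^0*13 + (-1)^1*19 + (-1)^2*30 + (-1)^3*17 + (-1)^4*29 + (-1)^5*16 + (-1)^6*15
= (13) + (-19) + (30) + (-17) + (29) + (-16) + (15)
= 35

35


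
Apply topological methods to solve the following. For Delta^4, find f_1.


Delta^4 has 4+1 vertices. A 1-face is a choice of 1+1 vertices.
f_1 = C(4+1, 1+1) = C(5,2) = 10

10


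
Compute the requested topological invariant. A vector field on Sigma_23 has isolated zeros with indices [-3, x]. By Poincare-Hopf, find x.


Poincare-Hopf: sum of indices = chi(M).
chi(Sigma_23) = 2 - 2*23 = -44.
Sum of known indices = -3.
x = chi - (sum known) = -44 - (-3) = -41

-41


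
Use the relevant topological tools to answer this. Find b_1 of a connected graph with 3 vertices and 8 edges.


For a connected graph: rank(pi_1) = b_1 = E - V + 1 = 1 - chi.
chi = V - E = 3 - 8 = -5.
rank = 1 - (-5) = 8 - 3 + 1 = 6

6


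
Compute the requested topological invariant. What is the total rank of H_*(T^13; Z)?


b_k(T^13) = C(13,k), so the sum over k is sum_k C(13,k) = 2^13.
Total = 2^13 = 8192

8192


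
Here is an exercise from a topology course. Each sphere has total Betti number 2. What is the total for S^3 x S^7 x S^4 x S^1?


Total Betti number is multiplicative under products.
Each S^d (d>=1) has total Betti number 2.
There are 4 sphere factors.
Total = 2^4 = 16

16


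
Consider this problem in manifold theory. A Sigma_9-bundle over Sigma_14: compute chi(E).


For a fiber bundle F -> E -> B (with CW structure): chi(E) = chi(B) * chi(F).
chi(Sigma_14) = -26, chi(Sigma_9) = -16.
chi(E) = (-26) * (-16) = 416

416


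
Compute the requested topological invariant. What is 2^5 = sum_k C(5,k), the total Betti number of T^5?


b_k(T^5) = C(5,k), so the sum over k is sum_k C(5,k) = 2^5.
Total = 2^5 = 32

32


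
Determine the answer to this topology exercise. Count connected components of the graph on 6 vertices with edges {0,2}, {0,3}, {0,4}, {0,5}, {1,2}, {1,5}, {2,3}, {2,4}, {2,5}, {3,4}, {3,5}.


Run DFS/union-find over 6 vertices.
V = 6, E = 11.
Number of components = 1

1


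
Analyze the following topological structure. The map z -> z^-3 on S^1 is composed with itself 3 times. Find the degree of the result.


deg(f) = -3. Degree is multiplicative: deg(f^3) = (deg f)^3.
deg(f^3) = (-3)^3 = -27

-27


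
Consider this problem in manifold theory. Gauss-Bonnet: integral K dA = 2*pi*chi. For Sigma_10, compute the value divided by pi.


Gauss-Bonnet: integral K dA = 2*pi*chi(M).
chi(Sigma_10) = 2 - 2*10 = -18.
(integral K dA)/pi = 2*chi = 2*(-18) = -36

-36


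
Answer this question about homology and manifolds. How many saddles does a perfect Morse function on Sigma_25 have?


A perfect Morse function has m_k = b_k.
For Sigma_25: b_0=1, b_1=2g=50, b_2=1.
Saddles m_1 = 2g = 50

50


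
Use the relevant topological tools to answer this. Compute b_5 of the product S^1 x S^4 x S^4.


Each S^d has Poincare polynomial 1 + t^d.
The product S^1 x S^4 x S^4 has Poincare polynomial prod(1+t^d_i).
Expanding: b_0=1, b_1=1, b_4=2, b_5=2, b_8=1, b_9=1.
b_5 = 2

2


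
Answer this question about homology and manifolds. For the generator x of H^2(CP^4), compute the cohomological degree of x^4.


|x| = 2 in H^*(CP^n).
|x^4| = 4 * |x| = 4 * 2 = 8

8


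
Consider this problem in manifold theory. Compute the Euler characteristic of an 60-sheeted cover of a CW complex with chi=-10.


For a finite covering: chi(E) = (number of sheets) * chi(B).
chi(E) = 60 * (-10) = -600

-600


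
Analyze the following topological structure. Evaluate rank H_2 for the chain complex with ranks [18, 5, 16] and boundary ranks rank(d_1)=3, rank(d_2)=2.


rank H_k = rank(ker d_k) - rank(im d_{k+1}).
rank(ker d_2) = rank(C_2) - rank(d_2) = 16 - 2 = 14.
rank(im d_{2+1}) = 0.
rank H_2 = 14 - 0 = 14

14


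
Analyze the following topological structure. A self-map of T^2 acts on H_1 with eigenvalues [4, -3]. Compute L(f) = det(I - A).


For a torus self-map: L(f) = det(I - A) where A acts on H_1.
L(f) = (1-4) * (1--3) = -3 * 4 = -12

-12


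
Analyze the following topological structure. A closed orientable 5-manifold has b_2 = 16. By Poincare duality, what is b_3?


Poincare duality for closed orientable n-manifolds: b_k = b_{n-k}.
Here n = 5, so b_3 = b_2 = 16

16


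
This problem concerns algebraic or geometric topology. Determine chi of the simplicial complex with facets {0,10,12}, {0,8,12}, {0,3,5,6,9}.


Enumerate all faces; f-vector: f_0=8, f_1=15, f_2=12, f_3=5, f_4=1.
chi = sum (-1)^k f_k = 1

1


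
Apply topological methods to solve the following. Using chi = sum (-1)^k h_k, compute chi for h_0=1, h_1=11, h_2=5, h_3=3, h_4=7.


Handles of index k contribute (-1)^k to chi (same as CW cells).
chi = (1) + (-11) + (5) + (-3) + (7) = -1

-1


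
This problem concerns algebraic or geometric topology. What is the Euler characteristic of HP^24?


HP^24 has one cell in each dimension 0, 4, ..., 4*24 (24+1 cells, all even-dim).
chi = 24 + 1 = 25

25


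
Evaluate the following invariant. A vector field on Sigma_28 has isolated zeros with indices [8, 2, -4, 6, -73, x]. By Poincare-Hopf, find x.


Poincare-Hopf: sum of indices = chi(M).
chi(Sigma_28) = 2 - 2*28 = -54.
Sum of known indices = -61.
x = chi - (sum known) = -54 - (-61) = 7

7


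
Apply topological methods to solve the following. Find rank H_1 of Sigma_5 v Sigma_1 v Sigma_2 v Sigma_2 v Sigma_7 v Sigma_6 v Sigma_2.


For a wedge X v Y: reduced H_k(X v Y) = H_k(X) + H_k(Y).
Each Sigma_g contributes b_1 = 2g.
b_1 = 10 + 2 + 4 + 4 + 14 + 12 + 4 = 50

50


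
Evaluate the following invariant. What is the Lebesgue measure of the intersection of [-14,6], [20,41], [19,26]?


Intersection = [max(a_i), min(b_i)] = [20, 6].
Since 20 > 6, the intersection is empty.
Length = 0

0


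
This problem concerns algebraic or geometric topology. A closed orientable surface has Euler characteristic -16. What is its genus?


chi = 2 - 2g for closed orientable surfaces.
-16 = 2 - 2g
2g = 2 - (-16) = 18
g = 9

9


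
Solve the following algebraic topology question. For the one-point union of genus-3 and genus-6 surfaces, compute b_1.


For a wedge: H_1(A v B) = H_1(A) + H_1(B).
b_1(Sigma_3) = 6, b_1(Sigma_6) = 12.
b_1 = 6 + 12 = 18

18


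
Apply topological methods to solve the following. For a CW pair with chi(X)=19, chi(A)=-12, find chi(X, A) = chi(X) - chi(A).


Relative Euler characteristic: chi(X, A) = chi(X) - chi(A).
= 19 - (-12) = 31

31


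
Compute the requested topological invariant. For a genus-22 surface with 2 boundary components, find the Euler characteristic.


For a compact orientable surface with genus g and b boundary components: chi = 2 - 2g - b.
chi = 2 - 2*22 - 2 = 2 - 44 - 2 = -44

-44


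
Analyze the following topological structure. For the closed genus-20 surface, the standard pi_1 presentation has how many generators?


Standard presentation: pi_1(Sigma_g) = <a_1,b_1,...,a_g,b_g | [a_1,b_1]...[a_g,b_g] = 1>.
Number of generators = 2g = 2*20 = 40

40


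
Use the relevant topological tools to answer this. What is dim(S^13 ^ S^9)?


S^m ^ S^n = S^{m+n}.
k = 13 + 9 = 22

22


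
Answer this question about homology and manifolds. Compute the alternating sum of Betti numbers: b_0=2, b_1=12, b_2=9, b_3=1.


chi = sum_k (-1)^k b_k.
= (2) + (-12) + (9) + (-1)
= -2

-2


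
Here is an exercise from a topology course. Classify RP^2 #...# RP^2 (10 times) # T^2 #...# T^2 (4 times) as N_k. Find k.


Since a >= 1, the sum is non-orientable; each T^2 can be replaced by RP^2 # RP^2 (since T^2#RP^2 = 3RP^2).
Total crosscaps k = 10 + 2*4 = 18.
Check via chi: chi = 10*1 + 4*0 - (10+4-1)*2 = -16 = 2 - k = -16. Consistent.

18


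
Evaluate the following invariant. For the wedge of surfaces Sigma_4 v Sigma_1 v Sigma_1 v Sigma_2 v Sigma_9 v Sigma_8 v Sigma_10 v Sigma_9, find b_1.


For a wedge X v Y: reduced H_k(X v Y) = H_k(X) + H_k(Y).
Each Sigma_g contributes b_1 = 2g.
b_1 = 8 + 2 + 2 + 4 + 18 + 16 + 20 + 18 = 88

88


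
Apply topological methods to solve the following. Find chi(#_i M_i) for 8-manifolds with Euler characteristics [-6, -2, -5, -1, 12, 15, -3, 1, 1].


For n-manifolds: chi(A#B) = chi(A) + chi(B) - chi(S^8).
chi(S^8) = 1 + (-1)^8 = 2.
chi(#) = (sum chi_i) - (9-1)*chi(S^8) = 12 - 8*2 = -4

-4


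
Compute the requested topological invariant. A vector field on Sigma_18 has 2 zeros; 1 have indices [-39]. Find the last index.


Poincare-Hopf: sum of indices = chi(M).
chi(Sigma_18) = 2 - 2*18 = -34.
Sum of known indices = -39.
x = chi - (sum known) = -34 - (-39) = 5

5


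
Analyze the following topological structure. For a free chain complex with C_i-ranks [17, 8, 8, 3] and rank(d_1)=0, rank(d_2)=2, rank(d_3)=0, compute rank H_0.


rank H_k = rank(ker d_k) - rank(im d_{k+1}).
rank(ker d_0) = rank(C_0) - rank(d_0) = 17 - 0 = 17.
rank(im d_{0+1}) = 0.
rank H_0 = 17 - 0 = 17

17


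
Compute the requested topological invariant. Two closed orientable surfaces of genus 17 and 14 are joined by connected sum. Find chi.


chi(Sigma_17) = 2 - 2*17 = -32
chi(Sigma_14) = 2 - 2*14 = -26
For surfaces: chi(A#B) = chi(A) + chi(B) - 2.
chi = -32 + -26 - 2 = -60

-60


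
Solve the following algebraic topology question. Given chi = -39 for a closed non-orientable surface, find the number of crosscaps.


chi = 2 - k for closed non-orientable surfaces with k crosscaps.
-39 = 2 - k
k = 2 - (-39) = 41

41


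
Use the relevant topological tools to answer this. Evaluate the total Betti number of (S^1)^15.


b_k(T^15) = C(15,k), so the sum over k is sum_k C(15,k) = 2^15.
Total = 2^15 = 32768

32768


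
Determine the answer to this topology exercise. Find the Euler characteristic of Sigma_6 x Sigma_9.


chi(Sigma_6) = 2 - 2*6 = -10
chi(Sigma_9) = 2 - 2*9 = -16
chi(product) = (-10) * (-16) = 160

160


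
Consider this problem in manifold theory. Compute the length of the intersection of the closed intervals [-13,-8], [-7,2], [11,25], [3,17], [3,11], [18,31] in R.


Intersection = [max(a_i), min(b_i)] = [18, -8].
Since 18 > -8, the intersection is empty.
Length = 0

0


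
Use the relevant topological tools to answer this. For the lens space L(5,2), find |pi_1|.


pi_1(L(p,q)) = Z/pZ for any q coprime to p.
|pi_1(L(5,2))| = 5

5


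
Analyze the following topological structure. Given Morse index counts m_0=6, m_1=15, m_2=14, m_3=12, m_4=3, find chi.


Morse theory: chi(M) = sum_k (-1)^k m_k where m_k = #(index-k critical points).
= (6) + (-15) + (14) + (-12) + (3) = -4

-4


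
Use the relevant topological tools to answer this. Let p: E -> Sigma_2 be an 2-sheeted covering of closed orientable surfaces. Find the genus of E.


For an n-sheeted cover: chi(E) = n * chi(B).
chi(Sigma_2) = 2 - 2*2 = -2.
chi(E) = 2 * (-2) = -4.
genus(E) = (2 - chi(E))/2 = (2 - (-4))/2 = 6/2 = 3

3


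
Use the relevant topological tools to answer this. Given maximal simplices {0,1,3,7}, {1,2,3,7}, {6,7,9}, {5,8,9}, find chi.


Enumerate all faces; f-vector: f_0=9, f_1=15, f_2=9, f_3=2.
chi = sum (-1)^k f_k = 1

1


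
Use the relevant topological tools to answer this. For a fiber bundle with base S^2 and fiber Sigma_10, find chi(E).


chi(S^2) = 2 (n even), chi(Sigma_10) = 2 - 2*10 = -18.
chi(E) = 2 * (-18) = -36

-36
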